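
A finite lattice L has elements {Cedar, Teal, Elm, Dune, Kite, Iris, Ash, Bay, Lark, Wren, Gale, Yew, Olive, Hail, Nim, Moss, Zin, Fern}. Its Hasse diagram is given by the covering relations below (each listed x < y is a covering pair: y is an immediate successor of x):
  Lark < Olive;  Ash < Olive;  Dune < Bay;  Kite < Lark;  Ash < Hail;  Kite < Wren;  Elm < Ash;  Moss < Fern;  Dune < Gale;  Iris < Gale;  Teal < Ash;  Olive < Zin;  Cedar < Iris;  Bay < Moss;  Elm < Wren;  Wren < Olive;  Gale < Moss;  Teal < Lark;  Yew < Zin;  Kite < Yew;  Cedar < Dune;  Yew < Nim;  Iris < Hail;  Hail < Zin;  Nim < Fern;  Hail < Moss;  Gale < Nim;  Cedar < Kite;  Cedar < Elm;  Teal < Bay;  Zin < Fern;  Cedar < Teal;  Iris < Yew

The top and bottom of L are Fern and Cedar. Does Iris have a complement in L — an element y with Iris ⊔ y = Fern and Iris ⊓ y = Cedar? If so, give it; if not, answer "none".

none

For every candidate y, either Iris ∨ y ≠ Fern or Iris ∧ y ≠ Cedar; no complement exists.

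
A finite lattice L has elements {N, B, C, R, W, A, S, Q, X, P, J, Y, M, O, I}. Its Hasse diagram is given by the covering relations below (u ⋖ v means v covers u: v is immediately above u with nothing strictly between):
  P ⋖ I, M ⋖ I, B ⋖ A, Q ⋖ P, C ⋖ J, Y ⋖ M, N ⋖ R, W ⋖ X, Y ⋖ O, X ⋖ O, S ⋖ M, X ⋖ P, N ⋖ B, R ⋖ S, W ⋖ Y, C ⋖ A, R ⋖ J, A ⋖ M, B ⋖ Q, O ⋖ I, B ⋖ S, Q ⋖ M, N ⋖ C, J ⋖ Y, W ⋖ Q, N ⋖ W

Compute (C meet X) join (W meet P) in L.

C ∧ X = N
W ∧ P = W
N ∨ W = W

W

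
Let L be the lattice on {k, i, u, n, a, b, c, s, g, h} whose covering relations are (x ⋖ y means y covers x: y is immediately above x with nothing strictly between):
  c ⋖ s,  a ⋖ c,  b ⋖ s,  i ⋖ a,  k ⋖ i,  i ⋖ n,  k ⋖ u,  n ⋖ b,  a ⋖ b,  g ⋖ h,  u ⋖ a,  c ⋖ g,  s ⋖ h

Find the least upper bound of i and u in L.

Common upper bounds of {i, u}: a, b, c, g, h, s.
The least among these is a.

a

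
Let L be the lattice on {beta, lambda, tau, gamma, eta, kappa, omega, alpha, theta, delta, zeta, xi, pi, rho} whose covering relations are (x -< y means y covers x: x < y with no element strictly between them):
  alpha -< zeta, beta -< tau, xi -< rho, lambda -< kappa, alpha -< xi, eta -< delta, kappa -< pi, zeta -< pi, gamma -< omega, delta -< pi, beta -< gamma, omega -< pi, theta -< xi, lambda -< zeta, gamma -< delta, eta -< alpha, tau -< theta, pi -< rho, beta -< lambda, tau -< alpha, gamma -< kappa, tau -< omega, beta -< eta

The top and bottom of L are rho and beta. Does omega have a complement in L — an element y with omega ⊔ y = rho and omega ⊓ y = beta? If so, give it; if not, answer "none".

none

For every candidate y, either omega ∨ y ≠ rho or omega ∧ y ≠ beta; no complement exists.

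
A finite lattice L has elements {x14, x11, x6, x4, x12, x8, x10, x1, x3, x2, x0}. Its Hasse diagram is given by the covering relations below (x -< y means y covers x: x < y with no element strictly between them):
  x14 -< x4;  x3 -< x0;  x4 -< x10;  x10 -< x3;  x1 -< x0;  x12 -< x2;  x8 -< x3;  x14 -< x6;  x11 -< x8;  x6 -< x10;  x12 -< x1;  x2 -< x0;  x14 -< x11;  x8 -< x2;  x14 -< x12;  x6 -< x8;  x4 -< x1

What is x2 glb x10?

Common lower bounds of {x2, x10}: x14, x6.
The greatest among these is x6.

x6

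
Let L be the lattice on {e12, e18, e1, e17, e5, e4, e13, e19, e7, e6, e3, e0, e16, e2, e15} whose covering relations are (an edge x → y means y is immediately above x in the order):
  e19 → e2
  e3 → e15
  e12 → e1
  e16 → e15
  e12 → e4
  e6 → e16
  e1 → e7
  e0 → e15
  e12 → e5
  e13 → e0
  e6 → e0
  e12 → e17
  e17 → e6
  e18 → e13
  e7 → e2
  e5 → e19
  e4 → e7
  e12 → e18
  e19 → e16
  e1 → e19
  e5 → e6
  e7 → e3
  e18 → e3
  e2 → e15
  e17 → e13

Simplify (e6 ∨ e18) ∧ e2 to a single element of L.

e6 ∨ e18 = e0
e0 ∧ e2 = e5

e5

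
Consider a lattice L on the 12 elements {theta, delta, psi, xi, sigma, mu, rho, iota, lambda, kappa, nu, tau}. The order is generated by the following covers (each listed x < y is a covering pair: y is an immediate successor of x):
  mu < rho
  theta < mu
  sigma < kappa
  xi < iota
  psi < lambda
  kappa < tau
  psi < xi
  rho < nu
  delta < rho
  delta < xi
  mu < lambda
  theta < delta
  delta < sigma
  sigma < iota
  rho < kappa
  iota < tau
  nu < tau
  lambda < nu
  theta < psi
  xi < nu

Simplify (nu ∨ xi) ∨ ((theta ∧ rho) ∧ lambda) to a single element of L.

nu

nu ∨ xi = nu
theta ∧ rho = theta
theta ∧ lambda = theta
nu ∨ theta = nu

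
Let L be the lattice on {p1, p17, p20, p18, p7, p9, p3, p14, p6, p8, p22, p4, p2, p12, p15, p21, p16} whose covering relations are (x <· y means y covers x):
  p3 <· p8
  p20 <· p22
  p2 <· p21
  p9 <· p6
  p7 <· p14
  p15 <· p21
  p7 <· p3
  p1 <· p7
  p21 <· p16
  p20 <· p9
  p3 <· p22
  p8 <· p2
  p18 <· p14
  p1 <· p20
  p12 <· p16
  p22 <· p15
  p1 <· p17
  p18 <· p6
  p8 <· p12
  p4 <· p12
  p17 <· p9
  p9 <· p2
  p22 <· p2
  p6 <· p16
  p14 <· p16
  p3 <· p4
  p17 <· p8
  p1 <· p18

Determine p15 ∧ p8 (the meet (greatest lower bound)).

Common lower bounds of {p15, p8}: p1, p3, p7.
The greatest among these is p3.

p3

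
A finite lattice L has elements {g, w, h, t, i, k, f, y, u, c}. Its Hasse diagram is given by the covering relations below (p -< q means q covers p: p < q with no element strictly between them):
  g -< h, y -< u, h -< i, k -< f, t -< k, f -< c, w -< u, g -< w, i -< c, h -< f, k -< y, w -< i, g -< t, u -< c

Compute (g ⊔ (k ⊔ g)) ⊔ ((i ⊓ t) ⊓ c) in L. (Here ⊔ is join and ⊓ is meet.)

k

k ∨ g = k
g ∨ k = k
i ∧ t = g
g ∧ c = g
k ∨ g = k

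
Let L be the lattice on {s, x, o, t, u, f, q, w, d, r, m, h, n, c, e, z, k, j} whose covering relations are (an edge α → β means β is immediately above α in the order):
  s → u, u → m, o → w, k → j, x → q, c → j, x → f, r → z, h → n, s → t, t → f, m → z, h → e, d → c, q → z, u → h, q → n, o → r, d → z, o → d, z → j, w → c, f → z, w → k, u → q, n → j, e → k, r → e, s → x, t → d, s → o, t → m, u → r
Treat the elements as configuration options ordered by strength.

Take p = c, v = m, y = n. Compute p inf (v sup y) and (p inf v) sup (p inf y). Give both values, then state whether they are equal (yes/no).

v sup y = j, so p inf (v sup y) = c inf j = c.
p inf v = t and p inf y = s, so (p inf v) sup (p inf y) = t sup s = t.
Equal: no.

c; t; no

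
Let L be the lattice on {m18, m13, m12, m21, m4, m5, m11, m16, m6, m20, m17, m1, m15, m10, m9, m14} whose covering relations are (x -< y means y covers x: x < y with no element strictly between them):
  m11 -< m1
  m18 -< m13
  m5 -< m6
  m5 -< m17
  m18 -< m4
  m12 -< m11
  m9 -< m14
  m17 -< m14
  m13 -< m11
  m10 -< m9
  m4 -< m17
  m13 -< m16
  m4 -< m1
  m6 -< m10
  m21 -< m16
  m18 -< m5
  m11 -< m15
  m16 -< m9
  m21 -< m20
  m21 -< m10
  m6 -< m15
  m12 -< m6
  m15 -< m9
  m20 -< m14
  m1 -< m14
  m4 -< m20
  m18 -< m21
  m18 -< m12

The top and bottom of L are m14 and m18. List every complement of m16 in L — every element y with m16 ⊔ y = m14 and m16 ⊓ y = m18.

m17, m4

Need y with m16 ∨ y = m14 and m16 ∧ y = m18.
Checking each element gives: m17, m4.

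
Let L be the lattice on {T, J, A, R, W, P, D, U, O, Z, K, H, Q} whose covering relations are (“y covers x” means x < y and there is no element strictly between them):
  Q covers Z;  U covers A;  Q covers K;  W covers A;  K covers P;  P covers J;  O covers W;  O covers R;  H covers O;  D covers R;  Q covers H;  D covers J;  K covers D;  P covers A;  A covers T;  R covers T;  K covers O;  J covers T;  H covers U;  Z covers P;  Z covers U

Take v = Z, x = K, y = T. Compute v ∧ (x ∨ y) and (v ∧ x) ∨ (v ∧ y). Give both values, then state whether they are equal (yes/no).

x ∨ y = K, so v ∧ (x ∨ y) = Z ∧ K = P.
v ∧ x = P and v ∧ y = T, so (v ∧ x) ∨ (v ∧ y) = P ∨ T = P.
Equal: yes.

P; P; yes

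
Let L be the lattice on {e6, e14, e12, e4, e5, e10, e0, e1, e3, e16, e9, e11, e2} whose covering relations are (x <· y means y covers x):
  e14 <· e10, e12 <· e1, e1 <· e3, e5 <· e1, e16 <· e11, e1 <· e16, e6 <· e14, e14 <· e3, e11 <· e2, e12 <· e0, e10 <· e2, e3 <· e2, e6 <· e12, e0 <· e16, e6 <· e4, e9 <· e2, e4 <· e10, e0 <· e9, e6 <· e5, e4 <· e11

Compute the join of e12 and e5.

Common upper bounds of {e12, e5}: e1, e11, e16, e2, e3.
The least among these is e1.

e1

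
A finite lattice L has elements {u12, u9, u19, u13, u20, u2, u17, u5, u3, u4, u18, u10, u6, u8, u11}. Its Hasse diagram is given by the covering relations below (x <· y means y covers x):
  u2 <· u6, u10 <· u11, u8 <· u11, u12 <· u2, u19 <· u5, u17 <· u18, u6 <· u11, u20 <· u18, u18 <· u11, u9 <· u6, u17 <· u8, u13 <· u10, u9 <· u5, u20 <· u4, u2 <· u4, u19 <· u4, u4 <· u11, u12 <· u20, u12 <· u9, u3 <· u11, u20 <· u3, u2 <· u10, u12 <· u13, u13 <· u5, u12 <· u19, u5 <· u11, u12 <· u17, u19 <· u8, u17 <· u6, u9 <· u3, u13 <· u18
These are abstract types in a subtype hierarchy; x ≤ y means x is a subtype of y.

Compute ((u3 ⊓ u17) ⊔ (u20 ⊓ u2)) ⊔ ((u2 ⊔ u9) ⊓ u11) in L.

u3 ∧ u17 = u12
u20 ∧ u2 = u12
u12 ∨ u12 = u12
u2 ∨ u9 = u6
u6 ∧ u11 = u6
u12 ∨ u6 = u6

u6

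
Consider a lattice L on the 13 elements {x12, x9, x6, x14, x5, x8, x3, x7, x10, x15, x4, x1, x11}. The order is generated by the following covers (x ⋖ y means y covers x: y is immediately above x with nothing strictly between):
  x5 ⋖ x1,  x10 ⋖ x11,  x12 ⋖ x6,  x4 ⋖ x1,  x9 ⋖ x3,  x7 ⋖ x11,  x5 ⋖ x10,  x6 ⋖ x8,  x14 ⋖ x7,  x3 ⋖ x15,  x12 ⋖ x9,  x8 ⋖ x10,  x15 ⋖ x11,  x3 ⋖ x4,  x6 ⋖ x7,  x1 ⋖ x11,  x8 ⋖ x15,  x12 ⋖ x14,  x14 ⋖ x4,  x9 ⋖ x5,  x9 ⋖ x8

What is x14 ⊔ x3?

x4

Common upper bounds of {x14, x3}: x1, x11, x4.
The least among these is x4.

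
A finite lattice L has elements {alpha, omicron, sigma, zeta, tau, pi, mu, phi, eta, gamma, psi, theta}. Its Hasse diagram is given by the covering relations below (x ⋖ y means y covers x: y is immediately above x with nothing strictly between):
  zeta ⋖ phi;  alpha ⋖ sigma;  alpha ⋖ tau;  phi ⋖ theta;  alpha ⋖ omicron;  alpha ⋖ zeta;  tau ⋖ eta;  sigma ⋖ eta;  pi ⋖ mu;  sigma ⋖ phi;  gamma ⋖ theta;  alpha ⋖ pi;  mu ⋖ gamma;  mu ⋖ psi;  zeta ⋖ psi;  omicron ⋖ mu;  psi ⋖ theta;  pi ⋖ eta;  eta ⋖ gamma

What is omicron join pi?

mu

Common upper bounds of {omicron, pi}: gamma, mu, psi, theta.
The least among these is mu.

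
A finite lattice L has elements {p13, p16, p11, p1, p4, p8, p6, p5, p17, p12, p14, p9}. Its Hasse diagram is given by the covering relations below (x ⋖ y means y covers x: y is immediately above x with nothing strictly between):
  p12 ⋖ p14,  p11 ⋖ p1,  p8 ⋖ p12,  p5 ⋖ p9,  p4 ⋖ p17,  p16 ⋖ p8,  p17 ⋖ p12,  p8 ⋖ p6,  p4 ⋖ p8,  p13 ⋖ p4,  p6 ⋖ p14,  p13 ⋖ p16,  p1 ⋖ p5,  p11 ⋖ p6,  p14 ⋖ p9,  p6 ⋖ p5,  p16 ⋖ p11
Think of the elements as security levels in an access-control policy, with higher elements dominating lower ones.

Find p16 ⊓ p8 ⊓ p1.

p16

Common lower bounds of {p16, p8, p1}: p13, p16.
The greatest among these is p16.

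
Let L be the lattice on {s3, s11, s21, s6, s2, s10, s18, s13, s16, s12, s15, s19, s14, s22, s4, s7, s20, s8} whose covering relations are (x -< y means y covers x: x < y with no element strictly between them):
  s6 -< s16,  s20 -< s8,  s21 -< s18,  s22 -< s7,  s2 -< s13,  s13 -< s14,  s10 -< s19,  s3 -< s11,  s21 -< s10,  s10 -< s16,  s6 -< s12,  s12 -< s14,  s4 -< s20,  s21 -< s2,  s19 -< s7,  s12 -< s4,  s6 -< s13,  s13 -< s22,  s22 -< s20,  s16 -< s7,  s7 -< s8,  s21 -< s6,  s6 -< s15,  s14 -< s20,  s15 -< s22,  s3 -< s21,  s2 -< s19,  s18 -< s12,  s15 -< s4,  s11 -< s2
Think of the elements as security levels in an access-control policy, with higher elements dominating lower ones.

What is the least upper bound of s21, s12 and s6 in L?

s12

Common upper bounds of {s21, s12, s6}: s12, s14, s20, s4, s8.
The least among these is s12.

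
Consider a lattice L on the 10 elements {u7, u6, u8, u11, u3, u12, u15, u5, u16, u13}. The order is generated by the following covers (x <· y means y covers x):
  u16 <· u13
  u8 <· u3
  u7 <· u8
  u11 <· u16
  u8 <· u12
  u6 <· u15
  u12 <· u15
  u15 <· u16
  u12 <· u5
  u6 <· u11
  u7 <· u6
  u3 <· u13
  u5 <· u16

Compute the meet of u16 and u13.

Common lower bounds of {u16, u13}: u11, u12, u15, u16, u5, u6, u7, u8.
The greatest among these is u16.

u16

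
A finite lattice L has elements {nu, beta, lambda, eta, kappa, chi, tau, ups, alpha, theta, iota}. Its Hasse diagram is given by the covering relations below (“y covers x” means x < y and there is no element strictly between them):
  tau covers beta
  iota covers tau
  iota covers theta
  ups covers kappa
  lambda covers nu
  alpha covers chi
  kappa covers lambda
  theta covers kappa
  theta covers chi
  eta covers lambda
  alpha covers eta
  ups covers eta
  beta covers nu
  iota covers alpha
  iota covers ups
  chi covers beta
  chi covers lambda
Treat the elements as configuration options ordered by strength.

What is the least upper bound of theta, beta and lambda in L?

Common upper bounds of {theta, beta, lambda}: iota, theta.
The least among these is theta.

theta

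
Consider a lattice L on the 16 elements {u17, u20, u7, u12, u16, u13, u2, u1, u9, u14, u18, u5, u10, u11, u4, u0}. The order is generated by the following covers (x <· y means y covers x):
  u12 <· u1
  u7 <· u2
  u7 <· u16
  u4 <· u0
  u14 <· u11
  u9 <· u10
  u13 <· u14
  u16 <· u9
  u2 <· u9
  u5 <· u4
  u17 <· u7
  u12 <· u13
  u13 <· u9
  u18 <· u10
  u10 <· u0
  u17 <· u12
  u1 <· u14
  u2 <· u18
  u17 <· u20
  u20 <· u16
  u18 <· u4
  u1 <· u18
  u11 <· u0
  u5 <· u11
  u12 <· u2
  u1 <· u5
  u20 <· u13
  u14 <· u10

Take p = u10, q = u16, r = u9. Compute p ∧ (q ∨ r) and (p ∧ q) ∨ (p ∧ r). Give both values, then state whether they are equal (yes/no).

u9; u9; yes

q ∨ r = u9, so p ∧ (q ∨ r) = u10 ∧ u9 = u9.
p ∧ q = u16 and p ∧ r = u9, so (p ∧ q) ∨ (p ∧ r) = u16 ∨ u9 = u9.
Equal: yes.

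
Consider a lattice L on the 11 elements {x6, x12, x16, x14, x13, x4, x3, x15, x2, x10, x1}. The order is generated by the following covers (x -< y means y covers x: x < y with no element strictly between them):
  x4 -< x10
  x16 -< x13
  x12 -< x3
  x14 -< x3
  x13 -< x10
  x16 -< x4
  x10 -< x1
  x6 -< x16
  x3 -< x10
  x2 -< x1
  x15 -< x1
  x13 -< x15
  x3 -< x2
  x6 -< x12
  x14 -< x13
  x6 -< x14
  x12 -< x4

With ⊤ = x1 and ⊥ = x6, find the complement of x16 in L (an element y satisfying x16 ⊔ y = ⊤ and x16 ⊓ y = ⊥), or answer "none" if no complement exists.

x2

Need y with x16 ∨ y = x1 and x16 ∧ y = x6.
Checking each element gives: x2.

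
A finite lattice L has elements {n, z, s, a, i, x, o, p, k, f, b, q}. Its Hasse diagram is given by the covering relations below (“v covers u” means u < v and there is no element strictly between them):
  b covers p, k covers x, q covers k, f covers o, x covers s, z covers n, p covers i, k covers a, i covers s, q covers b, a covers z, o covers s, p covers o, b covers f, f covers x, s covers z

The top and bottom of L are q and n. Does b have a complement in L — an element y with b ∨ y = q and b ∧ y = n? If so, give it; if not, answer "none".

none

For every candidate y, either b ∨ y ≠ q or b ∧ y ≠ n; no complement exists.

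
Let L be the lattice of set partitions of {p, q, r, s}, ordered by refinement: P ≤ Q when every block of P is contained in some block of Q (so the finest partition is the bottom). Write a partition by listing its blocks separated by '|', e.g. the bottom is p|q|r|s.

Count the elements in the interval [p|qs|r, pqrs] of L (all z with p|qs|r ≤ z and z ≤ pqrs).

5

The interval [p|qs|r, pqrs] = {pqrs, pqs|r, pr|qs, p|qrs, p|qs|r}, which has 5 elements.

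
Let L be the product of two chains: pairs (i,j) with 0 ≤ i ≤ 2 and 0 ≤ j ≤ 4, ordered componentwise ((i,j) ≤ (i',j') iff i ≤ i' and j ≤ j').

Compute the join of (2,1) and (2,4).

(2,4)

Common upper bounds of {(2,1), (2,4)}: (2,4).
The least among these is (2,4).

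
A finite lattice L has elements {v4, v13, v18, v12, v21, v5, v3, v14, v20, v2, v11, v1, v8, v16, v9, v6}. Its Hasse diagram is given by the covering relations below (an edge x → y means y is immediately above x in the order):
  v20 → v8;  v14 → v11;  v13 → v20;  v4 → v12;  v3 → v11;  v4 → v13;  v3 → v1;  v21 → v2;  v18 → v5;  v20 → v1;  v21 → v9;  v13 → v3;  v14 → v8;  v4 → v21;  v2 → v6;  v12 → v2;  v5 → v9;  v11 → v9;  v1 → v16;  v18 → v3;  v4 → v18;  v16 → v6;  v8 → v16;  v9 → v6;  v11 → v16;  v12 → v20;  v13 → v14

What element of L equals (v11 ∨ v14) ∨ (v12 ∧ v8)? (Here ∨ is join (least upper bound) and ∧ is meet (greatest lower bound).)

v16

v11 ∨ v14 = v11
v12 ∧ v8 = v12
v11 ∨ v12 = v16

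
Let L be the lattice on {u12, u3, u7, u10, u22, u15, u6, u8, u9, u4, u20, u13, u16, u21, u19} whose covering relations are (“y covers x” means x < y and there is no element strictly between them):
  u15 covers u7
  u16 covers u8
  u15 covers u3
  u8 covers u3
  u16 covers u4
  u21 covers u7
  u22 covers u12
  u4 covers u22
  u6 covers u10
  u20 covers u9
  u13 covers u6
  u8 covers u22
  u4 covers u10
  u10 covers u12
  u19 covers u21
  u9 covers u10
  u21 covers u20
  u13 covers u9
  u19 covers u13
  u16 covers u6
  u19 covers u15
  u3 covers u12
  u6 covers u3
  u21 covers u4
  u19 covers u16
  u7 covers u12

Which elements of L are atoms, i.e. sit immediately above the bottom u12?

u10, u22, u3, u7

The atoms are exactly the elements that cover u12: u10, u22, u3, u7.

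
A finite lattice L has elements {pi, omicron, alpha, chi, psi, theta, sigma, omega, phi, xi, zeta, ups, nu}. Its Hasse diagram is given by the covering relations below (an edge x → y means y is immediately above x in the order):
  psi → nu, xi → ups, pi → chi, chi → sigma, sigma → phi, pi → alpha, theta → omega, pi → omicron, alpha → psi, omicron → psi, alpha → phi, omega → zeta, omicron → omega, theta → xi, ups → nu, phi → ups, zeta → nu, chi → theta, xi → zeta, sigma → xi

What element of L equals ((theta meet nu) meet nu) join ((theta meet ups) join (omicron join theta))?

omega

theta ∧ nu = theta
theta ∧ nu = theta
theta ∧ ups = theta
omicron ∨ theta = omega
theta ∨ omega = omega
theta ∨ omega = omega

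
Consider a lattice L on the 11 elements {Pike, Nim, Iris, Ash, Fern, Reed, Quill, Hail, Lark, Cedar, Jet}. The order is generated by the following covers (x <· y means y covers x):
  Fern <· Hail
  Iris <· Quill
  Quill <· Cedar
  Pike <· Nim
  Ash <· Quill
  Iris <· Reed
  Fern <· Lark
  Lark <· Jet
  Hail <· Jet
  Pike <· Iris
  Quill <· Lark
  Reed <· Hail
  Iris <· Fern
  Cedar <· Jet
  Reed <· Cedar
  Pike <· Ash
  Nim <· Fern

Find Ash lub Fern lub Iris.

Common upper bounds of {Ash, Fern, Iris}: Jet, Lark.
The least among these is Lark.

Lark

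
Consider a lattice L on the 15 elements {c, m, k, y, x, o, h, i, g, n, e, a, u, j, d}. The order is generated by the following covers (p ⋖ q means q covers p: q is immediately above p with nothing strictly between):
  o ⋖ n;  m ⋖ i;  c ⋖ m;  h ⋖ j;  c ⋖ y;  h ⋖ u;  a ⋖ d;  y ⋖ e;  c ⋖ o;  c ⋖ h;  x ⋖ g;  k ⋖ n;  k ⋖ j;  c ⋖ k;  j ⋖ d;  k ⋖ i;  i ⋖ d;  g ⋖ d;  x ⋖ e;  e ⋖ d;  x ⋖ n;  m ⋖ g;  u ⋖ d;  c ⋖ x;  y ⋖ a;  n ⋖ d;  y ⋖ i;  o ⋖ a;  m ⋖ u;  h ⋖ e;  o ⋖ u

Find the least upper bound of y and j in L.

Common upper bounds of {y, j}: d.
The least among these is d.

d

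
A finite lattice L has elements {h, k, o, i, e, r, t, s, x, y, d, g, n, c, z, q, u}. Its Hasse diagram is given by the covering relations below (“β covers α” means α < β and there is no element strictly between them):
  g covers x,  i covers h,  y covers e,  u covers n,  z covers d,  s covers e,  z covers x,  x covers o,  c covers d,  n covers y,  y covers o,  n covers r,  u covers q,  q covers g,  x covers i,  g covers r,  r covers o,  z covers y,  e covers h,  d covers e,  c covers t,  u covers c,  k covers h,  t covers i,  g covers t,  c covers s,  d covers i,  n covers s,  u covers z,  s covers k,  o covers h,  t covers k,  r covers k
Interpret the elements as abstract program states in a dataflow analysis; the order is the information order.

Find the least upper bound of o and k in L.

r

Common upper bounds of {o, k}: g, n, q, r, u.
The least among these is r.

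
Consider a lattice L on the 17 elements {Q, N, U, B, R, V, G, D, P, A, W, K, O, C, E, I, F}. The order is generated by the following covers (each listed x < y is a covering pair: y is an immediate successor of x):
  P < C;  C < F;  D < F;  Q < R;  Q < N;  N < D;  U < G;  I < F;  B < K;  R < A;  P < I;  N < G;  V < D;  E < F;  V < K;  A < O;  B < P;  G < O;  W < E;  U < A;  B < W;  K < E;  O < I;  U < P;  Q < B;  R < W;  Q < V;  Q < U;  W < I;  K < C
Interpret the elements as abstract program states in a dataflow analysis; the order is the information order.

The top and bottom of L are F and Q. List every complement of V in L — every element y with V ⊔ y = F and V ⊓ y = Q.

Need y with V ∨ y = F and V ∧ y = Q.
Checking each element gives: A, G, I, O.

A, G, I, O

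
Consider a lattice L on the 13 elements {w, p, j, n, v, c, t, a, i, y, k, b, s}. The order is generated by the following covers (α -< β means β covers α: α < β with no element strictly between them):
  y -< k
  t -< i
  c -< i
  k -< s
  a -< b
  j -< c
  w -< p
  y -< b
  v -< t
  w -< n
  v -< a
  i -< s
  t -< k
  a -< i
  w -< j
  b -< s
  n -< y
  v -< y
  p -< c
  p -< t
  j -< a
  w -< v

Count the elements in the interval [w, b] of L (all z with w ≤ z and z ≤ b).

The interval [w, b] = {a, b, j, n, v, w, y}, which has 7 elements.

7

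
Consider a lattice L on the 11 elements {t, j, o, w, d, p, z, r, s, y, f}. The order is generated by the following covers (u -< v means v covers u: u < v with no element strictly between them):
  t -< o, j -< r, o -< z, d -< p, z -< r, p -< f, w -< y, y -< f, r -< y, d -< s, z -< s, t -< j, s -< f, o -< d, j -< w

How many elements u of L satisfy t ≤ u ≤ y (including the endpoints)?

7

The interval [t, y] = {j, o, r, t, w, y, z}, which has 7 elements.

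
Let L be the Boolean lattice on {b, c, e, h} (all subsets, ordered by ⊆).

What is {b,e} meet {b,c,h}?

{b}

Under ⊆, meet is intersection: {b,e} ∩ {b,c,h} = {b}.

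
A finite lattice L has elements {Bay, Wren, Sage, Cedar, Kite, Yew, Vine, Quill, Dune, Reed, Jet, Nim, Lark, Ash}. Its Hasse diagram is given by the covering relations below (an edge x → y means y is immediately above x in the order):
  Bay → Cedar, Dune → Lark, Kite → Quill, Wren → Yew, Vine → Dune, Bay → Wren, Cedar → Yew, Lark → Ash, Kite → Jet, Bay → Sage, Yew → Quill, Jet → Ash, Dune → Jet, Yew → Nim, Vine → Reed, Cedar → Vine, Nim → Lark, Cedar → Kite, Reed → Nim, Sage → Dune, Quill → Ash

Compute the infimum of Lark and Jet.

Common lower bounds of {Lark, Jet}: Bay, Cedar, Dune, Sage, Vine.
The greatest among these is Dune.

Dune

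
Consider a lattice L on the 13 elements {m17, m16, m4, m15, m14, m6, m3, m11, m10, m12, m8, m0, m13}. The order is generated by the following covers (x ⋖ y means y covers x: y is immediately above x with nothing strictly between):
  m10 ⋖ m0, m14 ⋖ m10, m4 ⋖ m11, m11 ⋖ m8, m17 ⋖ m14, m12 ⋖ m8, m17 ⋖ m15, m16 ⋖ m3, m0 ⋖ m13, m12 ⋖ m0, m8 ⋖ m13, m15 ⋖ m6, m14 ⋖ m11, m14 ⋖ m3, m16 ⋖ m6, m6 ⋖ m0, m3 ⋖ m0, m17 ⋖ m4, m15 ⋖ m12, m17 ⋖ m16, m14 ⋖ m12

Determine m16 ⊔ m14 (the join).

m3

Common upper bounds of {m16, m14}: m0, m13, m3.
The least among these is m3.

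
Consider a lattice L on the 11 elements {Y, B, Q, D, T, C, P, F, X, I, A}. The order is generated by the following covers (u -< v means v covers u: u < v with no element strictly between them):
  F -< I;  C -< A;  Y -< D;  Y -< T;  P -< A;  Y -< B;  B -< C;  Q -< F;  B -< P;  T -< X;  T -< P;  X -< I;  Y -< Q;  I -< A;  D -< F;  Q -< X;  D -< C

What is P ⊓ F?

Common lower bounds of {P, F}: Y.
The greatest among these is Y.

Y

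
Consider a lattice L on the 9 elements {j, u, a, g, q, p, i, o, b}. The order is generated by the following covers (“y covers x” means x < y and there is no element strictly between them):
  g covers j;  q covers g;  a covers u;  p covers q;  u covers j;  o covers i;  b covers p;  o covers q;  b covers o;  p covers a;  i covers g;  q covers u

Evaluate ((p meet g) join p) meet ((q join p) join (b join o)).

p ∧ g = g
g ∨ p = p
q ∨ p = p
b ∨ o = b
p ∨ b = b
p ∧ b = p

p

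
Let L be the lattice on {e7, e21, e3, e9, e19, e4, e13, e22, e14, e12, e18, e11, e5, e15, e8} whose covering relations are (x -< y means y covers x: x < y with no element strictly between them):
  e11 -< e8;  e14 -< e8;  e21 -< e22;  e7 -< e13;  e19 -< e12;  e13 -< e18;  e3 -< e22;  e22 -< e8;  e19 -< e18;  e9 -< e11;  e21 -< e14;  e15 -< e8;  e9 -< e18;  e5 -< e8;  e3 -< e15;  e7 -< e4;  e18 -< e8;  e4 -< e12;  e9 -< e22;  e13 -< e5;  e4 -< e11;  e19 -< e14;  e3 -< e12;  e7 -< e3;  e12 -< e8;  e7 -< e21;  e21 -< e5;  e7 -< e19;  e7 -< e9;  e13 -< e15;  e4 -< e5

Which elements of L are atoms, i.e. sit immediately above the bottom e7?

e13, e19, e21, e3, e4, e9

The atoms are exactly the elements that cover e7: e13, e19, e21, e3, e4, e9.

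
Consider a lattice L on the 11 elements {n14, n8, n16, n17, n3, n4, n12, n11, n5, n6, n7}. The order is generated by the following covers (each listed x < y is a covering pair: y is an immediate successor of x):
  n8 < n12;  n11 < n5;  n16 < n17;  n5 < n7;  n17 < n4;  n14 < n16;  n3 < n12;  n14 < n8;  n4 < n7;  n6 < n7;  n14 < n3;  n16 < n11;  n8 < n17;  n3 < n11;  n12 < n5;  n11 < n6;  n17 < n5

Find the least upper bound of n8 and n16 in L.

Common upper bounds of {n8, n16}: n17, n4, n5, n7.
The least among these is n17.

n17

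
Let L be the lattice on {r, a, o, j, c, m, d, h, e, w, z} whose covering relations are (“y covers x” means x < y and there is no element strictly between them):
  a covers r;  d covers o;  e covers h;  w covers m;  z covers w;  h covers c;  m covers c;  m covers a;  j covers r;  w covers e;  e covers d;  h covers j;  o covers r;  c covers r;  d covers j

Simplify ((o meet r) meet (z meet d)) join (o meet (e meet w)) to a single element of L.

o ∧ r = r
z ∧ d = d
r ∧ d = r
e ∧ w = e
o ∧ e = o
r ∨ o = o

o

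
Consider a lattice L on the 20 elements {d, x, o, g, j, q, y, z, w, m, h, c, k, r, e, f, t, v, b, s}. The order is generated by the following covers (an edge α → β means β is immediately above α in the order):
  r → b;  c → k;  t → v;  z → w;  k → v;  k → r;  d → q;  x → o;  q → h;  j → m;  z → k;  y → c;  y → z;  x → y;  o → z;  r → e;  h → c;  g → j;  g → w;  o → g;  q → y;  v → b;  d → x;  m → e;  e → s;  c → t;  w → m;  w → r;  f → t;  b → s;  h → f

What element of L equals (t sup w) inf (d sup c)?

c

t ∨ w = b
d ∨ c = c
b ∧ c = c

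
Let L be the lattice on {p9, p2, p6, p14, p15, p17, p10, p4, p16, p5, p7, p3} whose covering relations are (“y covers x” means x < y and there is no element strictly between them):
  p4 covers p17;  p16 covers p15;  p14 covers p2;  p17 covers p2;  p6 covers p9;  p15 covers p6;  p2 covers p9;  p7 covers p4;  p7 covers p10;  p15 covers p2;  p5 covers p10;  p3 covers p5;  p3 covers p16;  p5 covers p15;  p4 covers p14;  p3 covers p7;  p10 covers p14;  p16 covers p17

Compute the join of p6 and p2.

Common upper bounds of {p6, p2}: p15, p16, p3, p5.
The least among these is p15.

p15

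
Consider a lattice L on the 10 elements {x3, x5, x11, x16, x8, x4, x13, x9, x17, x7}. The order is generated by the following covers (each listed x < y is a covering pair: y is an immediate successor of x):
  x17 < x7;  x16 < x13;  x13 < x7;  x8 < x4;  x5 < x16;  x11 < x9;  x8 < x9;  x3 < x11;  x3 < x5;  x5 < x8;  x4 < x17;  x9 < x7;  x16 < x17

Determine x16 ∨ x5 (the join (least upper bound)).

Common upper bounds of {x16, x5}: x13, x16, x17, x7.
The least among these is x16.

x16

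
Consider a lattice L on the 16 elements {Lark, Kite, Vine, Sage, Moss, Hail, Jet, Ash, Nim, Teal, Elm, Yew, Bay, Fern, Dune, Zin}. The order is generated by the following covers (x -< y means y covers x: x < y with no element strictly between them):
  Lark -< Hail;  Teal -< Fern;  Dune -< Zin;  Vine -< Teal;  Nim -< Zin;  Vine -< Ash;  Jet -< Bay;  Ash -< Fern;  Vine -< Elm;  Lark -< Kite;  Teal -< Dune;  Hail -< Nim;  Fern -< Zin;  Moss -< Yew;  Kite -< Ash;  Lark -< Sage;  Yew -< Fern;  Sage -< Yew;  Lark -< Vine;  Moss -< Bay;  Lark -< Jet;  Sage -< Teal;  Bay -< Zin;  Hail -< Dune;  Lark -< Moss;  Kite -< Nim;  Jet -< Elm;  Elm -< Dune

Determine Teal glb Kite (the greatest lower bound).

Lark

Common lower bounds of {Teal, Kite}: Lark.
The greatest among these is Lark.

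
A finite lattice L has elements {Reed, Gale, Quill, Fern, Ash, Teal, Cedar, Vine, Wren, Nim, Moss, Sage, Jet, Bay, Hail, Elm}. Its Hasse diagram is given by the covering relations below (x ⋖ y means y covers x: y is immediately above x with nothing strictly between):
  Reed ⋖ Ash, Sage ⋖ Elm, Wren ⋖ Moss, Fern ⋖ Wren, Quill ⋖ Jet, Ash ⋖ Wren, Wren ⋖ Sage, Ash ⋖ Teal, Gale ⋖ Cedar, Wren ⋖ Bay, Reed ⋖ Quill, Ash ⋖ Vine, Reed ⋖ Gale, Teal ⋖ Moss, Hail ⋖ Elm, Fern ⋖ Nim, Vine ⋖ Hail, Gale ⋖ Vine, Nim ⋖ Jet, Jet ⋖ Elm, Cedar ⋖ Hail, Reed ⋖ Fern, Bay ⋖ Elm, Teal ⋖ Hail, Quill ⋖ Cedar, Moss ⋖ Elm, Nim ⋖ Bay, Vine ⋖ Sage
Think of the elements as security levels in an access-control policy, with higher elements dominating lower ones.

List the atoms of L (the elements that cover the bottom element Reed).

Ash, Fern, Gale, Quill

The atoms are exactly the elements that cover Reed: Ash, Fern, Gale, Quill.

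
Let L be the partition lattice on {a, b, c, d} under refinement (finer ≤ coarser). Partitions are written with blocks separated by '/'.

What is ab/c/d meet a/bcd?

a/b/c/d

The meet (common refinement) of ab/c/d and a/bcd intersects blocks pairwise, giving a/b/c/d.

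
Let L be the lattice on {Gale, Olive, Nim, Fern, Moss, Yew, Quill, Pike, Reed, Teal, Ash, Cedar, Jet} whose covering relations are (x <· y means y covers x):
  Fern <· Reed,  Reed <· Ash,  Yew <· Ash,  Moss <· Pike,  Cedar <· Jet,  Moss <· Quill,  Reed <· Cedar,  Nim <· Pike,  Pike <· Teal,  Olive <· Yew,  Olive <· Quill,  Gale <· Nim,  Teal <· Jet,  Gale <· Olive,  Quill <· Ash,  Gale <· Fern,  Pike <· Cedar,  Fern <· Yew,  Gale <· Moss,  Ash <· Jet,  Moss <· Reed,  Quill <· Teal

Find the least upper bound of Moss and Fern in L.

Common upper bounds of {Moss, Fern}: Ash, Cedar, Jet, Reed.
The least among these is Reed.

Reed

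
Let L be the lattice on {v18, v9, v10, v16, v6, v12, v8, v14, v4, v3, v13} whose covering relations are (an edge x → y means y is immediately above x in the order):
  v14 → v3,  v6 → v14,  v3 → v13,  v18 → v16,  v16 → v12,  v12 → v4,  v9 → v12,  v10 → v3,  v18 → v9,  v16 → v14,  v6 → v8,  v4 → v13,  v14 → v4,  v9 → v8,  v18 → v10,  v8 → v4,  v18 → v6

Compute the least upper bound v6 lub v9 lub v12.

v4

Common upper bounds of {v6, v9, v12}: v13, v4.
The least among these is v4.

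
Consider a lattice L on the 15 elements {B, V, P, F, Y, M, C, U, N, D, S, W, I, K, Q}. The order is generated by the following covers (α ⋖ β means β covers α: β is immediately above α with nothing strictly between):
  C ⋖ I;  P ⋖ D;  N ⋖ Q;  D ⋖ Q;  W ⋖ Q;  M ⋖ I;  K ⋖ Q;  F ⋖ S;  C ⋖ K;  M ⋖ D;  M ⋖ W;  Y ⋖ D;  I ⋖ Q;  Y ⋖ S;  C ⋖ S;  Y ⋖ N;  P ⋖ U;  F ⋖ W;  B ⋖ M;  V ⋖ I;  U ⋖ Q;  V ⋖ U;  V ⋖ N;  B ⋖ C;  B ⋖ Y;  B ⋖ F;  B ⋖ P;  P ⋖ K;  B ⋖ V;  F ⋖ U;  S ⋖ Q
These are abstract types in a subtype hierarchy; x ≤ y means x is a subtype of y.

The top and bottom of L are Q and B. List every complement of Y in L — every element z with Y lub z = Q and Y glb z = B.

Need z with Y ∨ z = Q and Y ∧ z = B.
Checking each element gives: I, K, U, W.

I, K, U, W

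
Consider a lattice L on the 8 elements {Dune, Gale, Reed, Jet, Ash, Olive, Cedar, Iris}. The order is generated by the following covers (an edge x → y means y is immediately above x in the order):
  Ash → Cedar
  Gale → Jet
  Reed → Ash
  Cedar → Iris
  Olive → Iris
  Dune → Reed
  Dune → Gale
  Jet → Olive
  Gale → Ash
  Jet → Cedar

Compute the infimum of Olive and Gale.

Common lower bounds of {Olive, Gale}: Dune, Gale.
The greatest among these is Gale.

Gale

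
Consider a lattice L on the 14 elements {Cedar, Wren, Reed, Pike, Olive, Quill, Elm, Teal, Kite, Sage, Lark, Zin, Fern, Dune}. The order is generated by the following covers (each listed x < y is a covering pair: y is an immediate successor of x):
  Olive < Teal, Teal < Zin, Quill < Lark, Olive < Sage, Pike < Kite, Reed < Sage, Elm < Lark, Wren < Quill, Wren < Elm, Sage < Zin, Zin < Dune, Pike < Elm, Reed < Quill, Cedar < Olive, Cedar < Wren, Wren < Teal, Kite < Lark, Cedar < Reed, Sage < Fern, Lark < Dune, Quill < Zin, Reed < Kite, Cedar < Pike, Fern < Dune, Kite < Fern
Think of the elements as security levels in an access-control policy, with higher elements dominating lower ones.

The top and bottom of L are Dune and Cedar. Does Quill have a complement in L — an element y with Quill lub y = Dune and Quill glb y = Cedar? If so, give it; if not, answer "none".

For every candidate y, either Quill ∨ y ≠ Dune or Quill ∧ y ≠ Cedar; no complement exists.

none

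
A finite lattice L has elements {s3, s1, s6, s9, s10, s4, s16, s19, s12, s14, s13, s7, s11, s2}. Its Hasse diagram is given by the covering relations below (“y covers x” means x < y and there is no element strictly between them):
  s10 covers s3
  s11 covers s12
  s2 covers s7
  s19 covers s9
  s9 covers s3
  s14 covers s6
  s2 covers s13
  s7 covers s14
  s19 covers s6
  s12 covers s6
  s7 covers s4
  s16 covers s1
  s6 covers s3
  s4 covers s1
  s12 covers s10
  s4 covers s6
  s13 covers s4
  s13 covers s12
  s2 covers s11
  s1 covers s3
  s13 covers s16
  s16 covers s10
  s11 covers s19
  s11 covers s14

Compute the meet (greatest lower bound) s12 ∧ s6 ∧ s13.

s6

Common lower bounds of {s12, s6, s13}: s3, s6.
The greatest among these is s6.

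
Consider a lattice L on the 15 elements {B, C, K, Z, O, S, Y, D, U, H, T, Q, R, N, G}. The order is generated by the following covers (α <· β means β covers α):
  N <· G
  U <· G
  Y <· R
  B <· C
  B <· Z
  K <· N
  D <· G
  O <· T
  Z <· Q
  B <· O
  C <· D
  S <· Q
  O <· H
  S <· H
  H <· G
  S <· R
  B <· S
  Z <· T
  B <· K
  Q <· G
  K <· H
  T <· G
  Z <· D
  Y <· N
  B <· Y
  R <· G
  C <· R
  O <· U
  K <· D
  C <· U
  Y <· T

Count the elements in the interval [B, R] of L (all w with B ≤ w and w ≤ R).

The interval [B, R] = {B, C, R, S, Y}, which has 5 elements.

5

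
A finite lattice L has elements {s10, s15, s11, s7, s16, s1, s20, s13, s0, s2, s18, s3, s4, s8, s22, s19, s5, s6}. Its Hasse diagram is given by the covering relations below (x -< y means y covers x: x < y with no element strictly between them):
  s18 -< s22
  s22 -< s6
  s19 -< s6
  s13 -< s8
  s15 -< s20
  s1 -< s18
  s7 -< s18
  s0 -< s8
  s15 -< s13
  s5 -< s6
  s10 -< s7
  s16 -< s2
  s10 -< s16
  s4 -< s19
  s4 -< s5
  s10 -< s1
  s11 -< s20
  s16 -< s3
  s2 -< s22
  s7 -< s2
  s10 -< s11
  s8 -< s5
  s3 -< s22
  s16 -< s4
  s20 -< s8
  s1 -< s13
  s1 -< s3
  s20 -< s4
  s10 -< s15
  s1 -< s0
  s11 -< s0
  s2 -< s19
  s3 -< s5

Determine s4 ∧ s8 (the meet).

Common lower bounds of {s4, s8}: s10, s11, s15, s20.
The greatest among these is s20.

s20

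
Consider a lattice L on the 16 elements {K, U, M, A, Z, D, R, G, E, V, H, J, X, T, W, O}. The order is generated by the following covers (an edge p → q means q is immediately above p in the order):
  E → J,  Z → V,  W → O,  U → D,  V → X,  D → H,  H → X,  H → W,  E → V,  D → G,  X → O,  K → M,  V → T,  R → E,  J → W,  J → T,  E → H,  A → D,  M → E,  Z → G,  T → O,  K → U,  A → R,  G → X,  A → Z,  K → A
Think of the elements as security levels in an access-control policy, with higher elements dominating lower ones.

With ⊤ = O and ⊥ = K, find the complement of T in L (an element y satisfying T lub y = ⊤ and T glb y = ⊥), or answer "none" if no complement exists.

U

Need y with T ∨ y = O and T ∧ y = K.
Checking each element gives: U.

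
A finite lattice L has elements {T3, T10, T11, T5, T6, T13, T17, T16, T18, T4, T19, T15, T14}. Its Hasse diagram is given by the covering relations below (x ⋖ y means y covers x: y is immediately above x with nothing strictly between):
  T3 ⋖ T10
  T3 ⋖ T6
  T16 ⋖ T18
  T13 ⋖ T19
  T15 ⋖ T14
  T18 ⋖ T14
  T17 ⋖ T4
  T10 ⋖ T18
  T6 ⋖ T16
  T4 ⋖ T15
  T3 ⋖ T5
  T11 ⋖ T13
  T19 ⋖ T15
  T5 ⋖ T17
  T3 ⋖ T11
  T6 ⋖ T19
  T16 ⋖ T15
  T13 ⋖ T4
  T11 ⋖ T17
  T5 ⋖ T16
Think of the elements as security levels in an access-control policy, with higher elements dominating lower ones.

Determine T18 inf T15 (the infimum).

Common lower bounds of {T18, T15}: T16, T3, T5, T6.
The greatest among these is T16.

T16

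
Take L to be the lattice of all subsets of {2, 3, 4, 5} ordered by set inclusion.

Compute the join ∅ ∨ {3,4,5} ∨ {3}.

{3,4,5}

Under ⊆, join is union: ∅ ∪ {3,4,5} ∪ {3} = {3,4,5}.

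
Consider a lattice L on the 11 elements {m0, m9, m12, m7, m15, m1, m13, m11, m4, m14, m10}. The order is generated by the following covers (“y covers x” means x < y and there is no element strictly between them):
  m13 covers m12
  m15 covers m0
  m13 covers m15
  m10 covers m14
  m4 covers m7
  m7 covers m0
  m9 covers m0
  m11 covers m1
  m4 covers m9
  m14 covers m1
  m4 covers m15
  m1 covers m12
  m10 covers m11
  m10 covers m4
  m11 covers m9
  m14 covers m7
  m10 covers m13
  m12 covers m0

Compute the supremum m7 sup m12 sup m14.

m14

Common upper bounds of {m7, m12, m14}: m10, m14.
The least among these is m14.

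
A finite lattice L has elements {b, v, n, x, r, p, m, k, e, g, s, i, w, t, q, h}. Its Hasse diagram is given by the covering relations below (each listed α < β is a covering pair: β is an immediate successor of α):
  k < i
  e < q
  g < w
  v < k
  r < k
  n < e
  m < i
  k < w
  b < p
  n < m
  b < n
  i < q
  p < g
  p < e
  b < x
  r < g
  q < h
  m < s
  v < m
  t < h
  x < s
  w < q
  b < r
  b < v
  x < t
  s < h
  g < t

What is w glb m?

v

Common lower bounds of {w, m}: b, v.
The greatest among these is v.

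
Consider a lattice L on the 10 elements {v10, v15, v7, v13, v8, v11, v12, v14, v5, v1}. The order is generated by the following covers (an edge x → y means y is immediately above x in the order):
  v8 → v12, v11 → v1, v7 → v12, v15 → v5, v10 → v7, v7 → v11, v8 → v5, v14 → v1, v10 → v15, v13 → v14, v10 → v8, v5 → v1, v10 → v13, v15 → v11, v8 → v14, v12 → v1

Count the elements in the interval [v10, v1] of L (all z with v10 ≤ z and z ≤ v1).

The interval [v10, v1] = {v1, v10, v11, v12, v13, v14, v15, v5, v7, v8}, which has 10 elements.

10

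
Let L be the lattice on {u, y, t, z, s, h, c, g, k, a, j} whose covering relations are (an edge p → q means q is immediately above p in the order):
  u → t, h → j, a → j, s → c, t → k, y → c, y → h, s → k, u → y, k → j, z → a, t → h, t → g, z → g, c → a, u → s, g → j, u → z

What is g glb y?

u

Common lower bounds of {g, y}: u.
The greatest among these is u.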